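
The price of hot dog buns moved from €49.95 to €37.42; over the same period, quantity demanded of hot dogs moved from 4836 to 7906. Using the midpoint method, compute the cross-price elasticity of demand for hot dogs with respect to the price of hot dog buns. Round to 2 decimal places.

%ΔQ_x = (7906 − 4836)/[(4836+7906)/2] = 3070/6371 ≈ 0.4819.
%ΔP_y = (37.42 − 49.95)/[(49.95+37.42)/2] ≈ -0.2868.
E_xy = 0.4819/-0.2868 ≈ -1.68.
E_xy < 0, so hot dogs and hot dog buns are complements.

-1.68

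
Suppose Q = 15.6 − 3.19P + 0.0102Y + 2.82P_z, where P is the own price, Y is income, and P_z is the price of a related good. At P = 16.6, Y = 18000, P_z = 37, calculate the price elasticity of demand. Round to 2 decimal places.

Evaluating quantity at (P, Y, P_z) gives Q = 15.6 − 3.19(16.6) + 0.0102(18000) + 2.82(37) = 15.6 − 52.954 + 183.6 + 104.34 = 250.586.
∂Q/∂P = −3.19, so E_p = (−3.19)·(16.6/250.586) ≈ -0.21.
|E_p| < 1: demand is inelastic.

-0.21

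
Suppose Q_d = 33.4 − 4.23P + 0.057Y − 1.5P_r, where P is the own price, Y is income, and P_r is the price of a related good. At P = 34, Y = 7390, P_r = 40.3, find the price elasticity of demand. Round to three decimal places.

-0.574

Q_d = 33.4 − 4.23(34) + 0.057(7390) − 1.5(40.3) = 33.4 − 143.82 + 421.23 − 60.45 = 250.36.
∂Q_d/∂P = −4.23, so E_p = (−4.23)·(34/250.36) ≈ -0.574.
|E_p| < 1: demand is inelastic.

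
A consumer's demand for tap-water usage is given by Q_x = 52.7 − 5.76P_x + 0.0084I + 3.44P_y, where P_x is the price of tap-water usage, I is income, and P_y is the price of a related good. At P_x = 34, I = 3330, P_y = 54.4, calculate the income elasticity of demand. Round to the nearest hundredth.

At the given point, Q_x = 52.7 − 5.76(34) + 0.0084(3330) + 3.44(54.4) = 52.7 − 195.84 + 27.972 + 187.136 = 71.968.
∂Q_x/∂I = +0.0084, so E_I = 0.0084·(3330/71.968) ≈ 0.39.
E_I ∈ (0,1): normal good (necessity).

0.39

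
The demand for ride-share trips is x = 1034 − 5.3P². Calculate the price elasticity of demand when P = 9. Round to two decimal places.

At P = 9, x = 604.7.
dx/dP = −2·5.3·P = −95.4.
Point elasticity E = (dx/dP)·(P/x) = -95.4 × 9/604.7 ≈ -1.42.
|E| > 1, so demand is elastic at this price.

-1.42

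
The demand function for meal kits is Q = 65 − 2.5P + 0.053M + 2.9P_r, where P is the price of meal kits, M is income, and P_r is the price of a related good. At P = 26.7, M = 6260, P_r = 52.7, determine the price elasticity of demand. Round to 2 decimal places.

-0.14

At the given point, Q = 65 − 2.5(26.7) + 0.053(6260) + 2.9(52.7) = 65 − 66.75 + 331.78 + 152.83 = 482.86.
∂Q/∂P = −2.5, so E_p = (−2.5)·(26.7/482.86) ≈ -0.14.
|E_p| < 1: demand is inelastic.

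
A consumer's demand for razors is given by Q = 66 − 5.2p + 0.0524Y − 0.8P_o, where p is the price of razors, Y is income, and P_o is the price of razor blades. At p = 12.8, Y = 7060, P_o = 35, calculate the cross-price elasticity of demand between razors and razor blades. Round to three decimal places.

Q = 66 − 5.2(12.8) + 0.0524(7060) − 0.8(35) = 66 − 66.56 + 369.944 − 28 = 341.384.
∂Q/∂P_o = −0.8, so E_xy = -0.8·(35/341.384) ≈ -0.082.
E_xy < 0: the goods are complements.

-0.082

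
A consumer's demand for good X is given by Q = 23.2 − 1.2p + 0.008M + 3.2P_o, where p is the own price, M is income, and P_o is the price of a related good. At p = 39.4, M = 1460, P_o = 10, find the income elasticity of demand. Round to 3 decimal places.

0.596

At the given point, Q = 23.2 − 1.2(39.4) + 0.008(1460) + 3.2(10) = 23.2 − 47.28 + 11.68 + 32 = 19.6.
∂Q/∂M = +0.008, so E_I = 0.008·(1460/19.6) ≈ 0.596.
E_I ∈ (0,1): normal good (necessity).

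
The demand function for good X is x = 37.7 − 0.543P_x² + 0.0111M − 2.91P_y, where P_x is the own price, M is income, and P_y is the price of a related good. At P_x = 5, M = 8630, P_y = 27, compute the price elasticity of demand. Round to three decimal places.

-0.657

At the given point, x = 37.7 − 0.543(5)² + 0.0111(8630) − 2.91(27) = 37.7 − 13.575 + 95.793 − 78.57 = 41.348.
∂x/∂P_x = −2·0.543·P_x = -5.43, so E_p = -5.43·(5/41.348) ≈ -0.657.
|E_p| < 1: demand is inelastic.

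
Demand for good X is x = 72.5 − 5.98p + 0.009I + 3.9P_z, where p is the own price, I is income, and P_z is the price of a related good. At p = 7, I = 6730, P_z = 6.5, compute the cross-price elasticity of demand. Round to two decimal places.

At the given point, x = 72.5 − 5.98(7) + 0.009(6730) + 3.9(6.5) = 72.5 − 41.86 + 60.57 + 25.35 = 116.56.
∂x/∂P_z = +3.9, so E_xy = 3.9·(6.5/116.56) ≈ 0.22.
E_xy > 0: the goods are substitutes.

0.22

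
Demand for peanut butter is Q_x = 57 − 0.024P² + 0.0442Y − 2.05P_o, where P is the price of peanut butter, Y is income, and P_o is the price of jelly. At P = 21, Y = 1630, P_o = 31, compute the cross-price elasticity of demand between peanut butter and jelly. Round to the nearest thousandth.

At the given point, Q_x = 57 − 0.024(21)² + 0.0442(1630) − 2.05(31) = 57 − 10.584 + 72.046 − 63.55 = 54.912.
∂Q_x/∂P_o = −2.05, so E_xy = -2.05·(31/54.912) ≈ -1.157.
E_xy < 0: the goods are complements.

-1.157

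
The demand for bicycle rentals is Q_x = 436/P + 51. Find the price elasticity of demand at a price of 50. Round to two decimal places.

-0.15

At P = 50, Q_x = 59.72.
dQ_x/dP = −436/P² = −0.1744.
Point elasticity E = (dQ_x/dP)·(P/Q_x) = -0.1744 × 50/59.72 ≈ -0.15.
|E| < 1, so demand is inelastic at this price.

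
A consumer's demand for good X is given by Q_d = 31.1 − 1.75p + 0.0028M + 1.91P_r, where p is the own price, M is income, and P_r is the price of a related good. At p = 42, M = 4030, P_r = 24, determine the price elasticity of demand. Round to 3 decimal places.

Q_d = 31.1 − 1.75(42) + 0.0028(4030) + 1.91(24) = 31.1 − 73.5 + 11.284 + 45.84 = 14.724.
∂Q_d/∂p = −1.75, so E_p = (−1.75)·(42/14.724) ≈ -4.992.
|E_p| > 1: demand is elastic.

-4.992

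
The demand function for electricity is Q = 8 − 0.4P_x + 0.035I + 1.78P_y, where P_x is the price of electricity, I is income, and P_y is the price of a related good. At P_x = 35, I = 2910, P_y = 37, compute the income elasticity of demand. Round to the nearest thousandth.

0.630

Evaluating quantity at (P_x, I, P_y) gives Q = 8 − 0.4(35) + 0.035(2910) + 1.78(37) = 8 − 14 + 101.85 + 65.86 = 161.71.
∂Q/∂I = +0.035, so E_I = 0.035·(2910/161.71) ≈ 0.630.
E_I ∈ (0,1): normal good (necessity).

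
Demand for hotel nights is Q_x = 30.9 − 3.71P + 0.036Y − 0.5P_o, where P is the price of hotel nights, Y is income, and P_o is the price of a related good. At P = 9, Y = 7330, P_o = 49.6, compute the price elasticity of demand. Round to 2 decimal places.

-0.14

Q_x = 30.9 − 3.71(9) + 0.036(7330) − 0.5(49.6) = 30.9 − 33.39 + 263.88 − 24.8 = 236.59.
∂Q_x/∂P = −3.71, so E_p = (−3.71)·(9/236.59) ≈ -0.14.
|E_p| < 1: demand is inelastic.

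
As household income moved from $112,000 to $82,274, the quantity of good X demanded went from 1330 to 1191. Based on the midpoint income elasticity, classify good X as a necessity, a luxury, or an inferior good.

%ΔQ = (1191 − 1330)/[(1330+1191)/2] = -139/1260.5 ≈ -0.1103.
%ΔI = (82,274 − 112,000)/[(112,000+82,274)/2] = -29726/97137 ≈ -0.3060.
E_I = %ΔQ/%ΔI ≈ 0.360.
E_I ∈ (0,1): normal good (necessity).

necessity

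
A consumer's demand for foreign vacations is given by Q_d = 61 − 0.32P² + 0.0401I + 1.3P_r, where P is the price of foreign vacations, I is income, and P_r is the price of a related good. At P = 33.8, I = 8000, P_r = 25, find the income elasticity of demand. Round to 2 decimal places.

6.58

Q_d = 61 − 0.32(33.8)² + 0.0401(8000) + 1.3(25) = 61 − 365.5808 + 320.8 + 32.5 = 48.7192.
∂Q_d/∂I = +0.0401, so E_I = 0.0401·(8000/48.7192) ≈ 6.58.
E_I > 1: normal good (luxury).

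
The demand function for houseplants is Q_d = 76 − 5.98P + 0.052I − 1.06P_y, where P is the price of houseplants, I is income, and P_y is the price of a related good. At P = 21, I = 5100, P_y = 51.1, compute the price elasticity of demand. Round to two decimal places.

-0.78

Substituting, Q_d = 76 − 5.98(21) + 0.052(5100) − 1.06(51.1) = 76 − 125.58 + 265.2 − 54.166 = 161.454.
∂Q_d/∂P = −5.98, so E_p = (−5.98)·(21/161.454) ≈ -0.78.
|E_p| < 1: demand is inelastic.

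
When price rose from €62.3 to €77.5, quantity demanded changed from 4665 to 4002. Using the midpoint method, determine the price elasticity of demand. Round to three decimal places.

-0.704

%ΔQ = (4002 − 4665)/[(4665 + 4002)/2] = -663/4333.5 ≈ -0.1530.
%Δp = (77.5 − 62.3)/[(62.3 + 77.5)/2] = 15.2/69.9 ≈ 0.2175.
Arc elasticity E = %ΔQ/%Δp ≈ -0.1530/0.2175 ≈ -0.704.
|E| < 1: demand is inelastic over this range.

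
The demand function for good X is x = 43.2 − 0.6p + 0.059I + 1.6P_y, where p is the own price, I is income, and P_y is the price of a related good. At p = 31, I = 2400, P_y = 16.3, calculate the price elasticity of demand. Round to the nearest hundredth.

x = 43.2 − 0.6(31) + 0.059(2400) + 1.6(16.3) = 43.2 − 18.6 + 141.6 + 26.08 = 192.28.
∂x/∂p = −0.6, so E_p = (−0.6)·(31/192.28) ≈ -0.10.
|E_p| < 1: demand is inelastic.

-0.10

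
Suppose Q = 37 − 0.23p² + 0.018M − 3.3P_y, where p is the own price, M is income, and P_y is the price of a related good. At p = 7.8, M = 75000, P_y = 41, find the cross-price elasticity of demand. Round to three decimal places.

-0.109

Substituting, Q = 37 − 0.23(7.8)² + 0.018(75000) − 3.3(41) = 37 − 13.9932 + 1350 − 135.3 = 1237.7068.
∂Q/∂P_y = −3.3, so E_xy = -3.3·(41/1237.7068) ≈ -0.109.
E_xy < 0: the goods are complements.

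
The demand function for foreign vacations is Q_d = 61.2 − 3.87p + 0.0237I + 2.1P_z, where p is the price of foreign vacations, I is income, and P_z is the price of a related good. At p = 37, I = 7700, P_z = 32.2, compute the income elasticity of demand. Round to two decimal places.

1.09

Substituting, Q_d = 61.2 − 3.87(37) + 0.0237(7700) + 2.1(32.2) = 61.2 − 143.19 + 182.49 + 67.62 = 168.12.
∂Q_d/∂I = +0.0237, so E_I = 0.0237·(7700/168.12) ≈ 1.09.
E_I > 1: normal good (luxury).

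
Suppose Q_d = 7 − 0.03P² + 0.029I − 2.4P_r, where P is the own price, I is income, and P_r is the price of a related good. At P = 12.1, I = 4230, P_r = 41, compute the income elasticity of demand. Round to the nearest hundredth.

4.56

Evaluating quantity at (P, I, P_r) gives Q_d = 7 − 0.03(12.1)² + 0.029(4230) − 2.4(41) = 7 − 4.3923 + 122.67 − 98.4 = 26.8777.
∂Q_d/∂I = +0.029, so E_I = 0.029·(4230/26.8777) ≈ 4.56.
E_I > 1: normal good (luxury).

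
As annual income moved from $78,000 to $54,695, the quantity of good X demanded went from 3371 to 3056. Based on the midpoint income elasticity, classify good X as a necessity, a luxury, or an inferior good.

%ΔQ = (3056 − 3371)/[(3371+3056)/2] = -315/3213.5 ≈ -0.0980.
%ΔY = (54,695 − 78,000)/[(78,000+54,695)/2] = -23305/66347.5 ≈ -0.3513.
E_I = %ΔQ/%ΔY ≈ 0.279.
E_I ∈ (0,1): normal good (necessity).

necessity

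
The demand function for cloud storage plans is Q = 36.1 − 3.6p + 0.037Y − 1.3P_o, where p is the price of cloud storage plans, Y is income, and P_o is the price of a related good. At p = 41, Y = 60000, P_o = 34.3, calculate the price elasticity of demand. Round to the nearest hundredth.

Evaluating quantity at (p, Y, P_o) gives Q = 36.1 − 3.6(41) + 0.037(60000) − 1.3(34.3) = 36.1 − 147.6 + 2220 − 44.59 = 2063.91.
∂Q/∂p = −3.6, so E_p = (−3.6)·(41/2063.91) ≈ -0.07.
|E_p| < 1: demand is inelastic.

-0.07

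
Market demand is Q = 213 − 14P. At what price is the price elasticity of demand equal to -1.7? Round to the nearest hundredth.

9.58

Set −bP/(a − bP) = −1.7 ⇒ bP = 1.7(a − bP) ⇒ bP(1+1.7) = 1.7·a.
P = 1.7·213/(14·2.7) ≈ 9.58.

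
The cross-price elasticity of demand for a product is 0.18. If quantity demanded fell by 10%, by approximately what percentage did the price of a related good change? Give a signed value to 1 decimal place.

-55.6

%ΔQ ≈ E × %ΔP_y ⇒ %ΔP_y = %ΔQ / E = (-10%)/(0.18) ≈ -55.6%.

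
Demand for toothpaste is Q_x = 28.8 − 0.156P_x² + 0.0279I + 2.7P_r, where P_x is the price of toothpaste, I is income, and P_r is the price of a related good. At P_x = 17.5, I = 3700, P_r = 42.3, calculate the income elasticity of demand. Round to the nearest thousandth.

0.520

At the given point, Q_x = 28.8 − 0.156(17.5)² + 0.0279(3700) + 2.7(42.3) = 28.8 − 47.775 + 103.23 + 114.21 = 198.465.
∂Q_x/∂I = +0.0279, so E_I = 0.0279·(3700/198.465) ≈ 0.520.
E_I ∈ (0,1): normal good (necessity).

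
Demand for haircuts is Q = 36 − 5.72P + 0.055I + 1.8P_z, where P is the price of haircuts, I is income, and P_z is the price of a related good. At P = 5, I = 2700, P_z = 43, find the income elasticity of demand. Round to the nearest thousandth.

0.637

Q = 36 − 5.72(5) + 0.055(2700) + 1.8(43) = 36 − 28.6 + 148.5 + 77.4 = 233.3.
∂Q/∂I = +0.055, so E_I = 0.055·(2700/233.3) ≈ 0.637.
E_I ∈ (0,1): normal good (necessity).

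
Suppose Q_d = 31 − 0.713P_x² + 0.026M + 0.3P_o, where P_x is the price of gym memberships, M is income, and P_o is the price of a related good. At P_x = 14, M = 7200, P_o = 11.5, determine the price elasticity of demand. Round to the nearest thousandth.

-3.413

First evaluate Q_d: 31 − 0.713(14)² + 0.026(7200) + 0.3(11.5) = 31 − 139.748 + 187.2 + 3.45 = 81.902.
∂Q_d/∂P_x = −2·0.713·P_x = -19.964, so E_p = -19.964·(14/81.902) ≈ -3.413.
|E_p| > 1: demand is elastic.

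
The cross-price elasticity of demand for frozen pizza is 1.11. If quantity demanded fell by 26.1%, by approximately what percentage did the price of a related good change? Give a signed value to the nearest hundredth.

-23.51

%ΔQ ≈ E × %ΔP_y ⇒ %ΔP_y = %ΔQ / E = (-26.1%)/(1.11) ≈ -23.51%.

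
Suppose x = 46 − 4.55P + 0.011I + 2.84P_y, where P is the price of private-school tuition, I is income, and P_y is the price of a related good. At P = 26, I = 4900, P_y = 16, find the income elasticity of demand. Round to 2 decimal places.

At the given point, x = 46 − 4.55(26) + 0.011(4900) + 2.84(16) = 46 − 118.3 + 53.9 + 45.44 = 27.04.
∂x/∂I = +0.011, so E_I = 0.011·(4900/27.04) ≈ 1.99.
E_I > 1: normal good (luxury).

1.99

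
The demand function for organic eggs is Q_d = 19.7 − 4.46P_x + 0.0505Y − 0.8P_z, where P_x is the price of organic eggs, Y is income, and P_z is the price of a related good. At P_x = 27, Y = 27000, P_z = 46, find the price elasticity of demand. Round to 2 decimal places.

-0.10

First evaluate Q_d: 19.7 − 4.46(27) + 0.0505(27000) − 0.8(46) = 19.7 − 120.42 + 1363.5 − 36.8 = 1225.98.
∂Q_d/∂P_x = −4.46, so E_p = (−4.46)·(27/1225.98) ≈ -0.10.
|E_p| < 1: demand is inelastic.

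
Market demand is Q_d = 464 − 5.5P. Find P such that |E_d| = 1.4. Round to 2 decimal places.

49.21

Set −bP/(a − bP) = −1.4 ⇒ bP = 1.4(a − bP) ⇒ bP(1+1.4) = 1.4·a.
P = 1.4·464/(5.5·2.4) ≈ 49.21.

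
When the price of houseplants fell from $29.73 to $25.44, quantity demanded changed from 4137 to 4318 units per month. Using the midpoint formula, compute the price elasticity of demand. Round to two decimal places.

-0.28

%ΔQ = (4318 − 4137)/[(4137 + 4318)/2] = 181/4227.5 ≈ 0.0428.
%Δp = (25.44 − 29.73)/[(29.73 + 25.44)/2] = -4.29/27.585 ≈ -0.1555.
Arc elasticity E = %ΔQ/%Δp ≈ 0.0428/-0.1555 ≈ -0.28.
|E| < 1: demand is inelastic over this range.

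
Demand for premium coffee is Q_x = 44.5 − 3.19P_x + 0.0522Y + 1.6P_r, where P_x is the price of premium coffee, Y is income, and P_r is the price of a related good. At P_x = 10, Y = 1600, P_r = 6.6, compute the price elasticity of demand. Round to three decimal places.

Q_x = 44.5 − 3.19(10) + 0.0522(1600) + 1.6(6.6) = 44.5 − 31.9 + 83.52 + 10.56 = 106.68.
∂Q_x/∂P_x = −3.19, so E_p = (−3.19)·(10/106.68) ≈ -0.299.
|E_p| < 1: demand is inelastic.

-0.299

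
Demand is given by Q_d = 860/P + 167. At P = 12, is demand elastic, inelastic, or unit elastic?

inelastic

At P = 12, Q_d = 238.6667.
dQ_d/dP = −860/P² = −5.9722.
Point elasticity E = (dQ_d/dP)·(P/Q_d) = -5.9722 × 12/238.6667 ≈ -0.300.
|E| ≈ 0.300 < 1, so demand is inelastic.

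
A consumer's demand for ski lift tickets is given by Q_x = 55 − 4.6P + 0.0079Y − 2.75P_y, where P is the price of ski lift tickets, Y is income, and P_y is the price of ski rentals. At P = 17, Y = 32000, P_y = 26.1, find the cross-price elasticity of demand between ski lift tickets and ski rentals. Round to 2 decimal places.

-0.45

Evaluating quantity at (P, Y, P_y) gives Q_x = 55 − 4.6(17) + 0.0079(32000) − 2.75(26.1) = 55 − 78.2 + 252.8 − 71.775 = 157.825.
∂Q_x/∂P_y = −2.75, so E_xy = -2.75·(26.1/157.825) ≈ -0.45.
E_xy < 0: the goods are complements.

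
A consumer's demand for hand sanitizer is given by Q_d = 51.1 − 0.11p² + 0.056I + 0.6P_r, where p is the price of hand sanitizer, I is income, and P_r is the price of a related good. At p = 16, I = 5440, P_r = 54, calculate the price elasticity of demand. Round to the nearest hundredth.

Substituting, Q_d = 51.1 − 0.11(16)² + 0.056(5440) + 0.6(54) = 51.1 − 28.16 + 304.64 + 32.4 = 359.98.
∂Q_d/∂p = −2·0.11·p = -3.52, so E_p = -3.52·(16/359.98) ≈ -0.16.
|E_p| < 1: demand is inelastic.

-0.16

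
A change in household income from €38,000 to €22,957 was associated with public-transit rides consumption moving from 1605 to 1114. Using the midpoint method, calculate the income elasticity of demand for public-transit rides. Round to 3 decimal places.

0.732

%ΔQ = (1114 − 1605)/[(1605+1114)/2] = -491/1359.5 ≈ -0.3612.
%ΔI = (22,957 − 38,000)/[(38,000+22,957)/2] = -15043/30478.5 ≈ -0.4936.
E_I = %ΔQ/%ΔI ≈ 0.732.
E_I ∈ (0,1): normal good (necessity).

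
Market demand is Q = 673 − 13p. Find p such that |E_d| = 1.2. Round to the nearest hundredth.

Set −bp/(a − bp) = −1.2 ⇒ bp = 1.2(a − bp) ⇒ bp(1+1.2) = 1.2·a.
p = 1.2·673/(13·2.2) ≈ 28.24.

28.24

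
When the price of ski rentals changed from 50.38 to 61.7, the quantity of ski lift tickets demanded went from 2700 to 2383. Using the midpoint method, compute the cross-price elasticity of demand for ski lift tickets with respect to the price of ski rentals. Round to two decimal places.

-0.62

%ΔQ_x = (2383 − 2700)/[(2700+2383)/2] = -317/2541.5 ≈ -0.1247.
%ΔP_y = (61.7 − 50.38)/[(50.38+61.7)/2] ≈ 0.2020.
E_xy = -0.1247/0.2020 ≈ -0.62.
E_xy < 0, so ski lift tickets and ski rentals are complements.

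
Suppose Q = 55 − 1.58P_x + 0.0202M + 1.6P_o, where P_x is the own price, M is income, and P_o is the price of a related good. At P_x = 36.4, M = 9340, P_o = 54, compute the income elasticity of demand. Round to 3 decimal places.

Substituting, Q = 55 − 1.58(36.4) + 0.0202(9340) + 1.6(54) = 55 − 57.512 + 188.668 + 86.4 = 272.556.
∂Q/∂M = +0.0202, so E_I = 0.0202·(9340/272.556) ≈ 0.692.
E_I ∈ (0,1): normal good (necessity).

0.692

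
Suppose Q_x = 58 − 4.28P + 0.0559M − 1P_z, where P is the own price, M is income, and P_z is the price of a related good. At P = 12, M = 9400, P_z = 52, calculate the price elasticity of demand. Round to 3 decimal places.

-0.107

Evaluating quantity at (P, M, P_z) gives Q_x = 58 − 4.28(12) + 0.0559(9400) − 1(52) = 58 − 51.36 + 525.46 − 52 = 480.1.
∂Q_x/∂P = −4.28, so E_p = (−4.28)·(12/480.1) ≈ -0.107.
|E_p| < 1: demand is inelastic.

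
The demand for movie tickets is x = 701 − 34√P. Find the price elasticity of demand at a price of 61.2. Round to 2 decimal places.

-0.31

At P = 61.2, x = 435.0165.
dx/dP = −34/(2√P) = −34/(2·7.823).
Point elasticity E = (dx/dP)·(P/x) = -2.1731 × 61.2/435.0165 ≈ -0.31.
|E| < 1, so demand is inelastic at this price.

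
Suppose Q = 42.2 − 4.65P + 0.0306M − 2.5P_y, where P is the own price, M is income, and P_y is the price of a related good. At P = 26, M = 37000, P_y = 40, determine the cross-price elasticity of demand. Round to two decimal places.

At the given point, Q = 42.2 − 4.65(26) + 0.0306(37000) − 2.5(40) = 42.2 − 120.9 + 1132.2 − 100 = 953.5.
∂Q/∂P_y = −2.5, so E_xy = -2.5·(40/953.5) ≈ -0.10.
E_xy < 0: the goods are complements.

-0.10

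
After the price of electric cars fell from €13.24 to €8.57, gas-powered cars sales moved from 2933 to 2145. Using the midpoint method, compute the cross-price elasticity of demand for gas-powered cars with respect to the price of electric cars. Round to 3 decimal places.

%ΔQ_x = (2145 − 2933)/[(2933+2145)/2] = -788/2539 ≈ -0.3104.
%ΔP_y = (8.57 − 13.24)/[(13.24+8.57)/2] ≈ -0.4282.
E_xy = -0.3104/-0.4282 ≈ 0.725.
E_xy > 0, so gas-powered cars and electric cars are substitutes.

0.725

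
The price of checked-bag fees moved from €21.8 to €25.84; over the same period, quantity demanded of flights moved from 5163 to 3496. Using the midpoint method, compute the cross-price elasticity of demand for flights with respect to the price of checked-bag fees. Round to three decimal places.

%ΔQ_x = (3496 − 5163)/[(5163+3496)/2] = -1667/4329.5 ≈ -0.3850.
%ΔP_y = (25.84 − 21.8)/[(21.8+25.84)/2] ≈ 0.1696.
E_xy = -0.3850/0.1696 ≈ -2.270.
E_xy < 0, so flights and checked-bag fees are complements.

-2.270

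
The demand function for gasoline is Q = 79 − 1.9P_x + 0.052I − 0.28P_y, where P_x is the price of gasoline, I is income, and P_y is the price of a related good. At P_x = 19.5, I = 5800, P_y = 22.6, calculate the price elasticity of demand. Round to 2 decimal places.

Q = 79 − 1.9(19.5) + 0.052(5800) − 0.28(22.6) = 79 − 37.05 + 301.6 − 6.328 = 337.222.
∂Q/∂P_x = −1.9, so E_p = (−1.9)·(19.5/337.222) ≈ -0.11.
|E_p| < 1: demand is inelastic.

-0.11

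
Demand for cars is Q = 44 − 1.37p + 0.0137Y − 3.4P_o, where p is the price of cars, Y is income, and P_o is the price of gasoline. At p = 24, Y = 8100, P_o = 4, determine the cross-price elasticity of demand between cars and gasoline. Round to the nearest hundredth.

-0.13

Evaluating quantity at (p, Y, P_o) gives Q = 44 − 1.37(24) + 0.0137(8100) − 3.4(4) = 44 − 32.88 + 110.97 − 13.6 = 108.49.
∂Q/∂P_o = −3.4, so E_xy = -3.4·(4/108.49) ≈ -0.13.
E_xy < 0: the goods are complements.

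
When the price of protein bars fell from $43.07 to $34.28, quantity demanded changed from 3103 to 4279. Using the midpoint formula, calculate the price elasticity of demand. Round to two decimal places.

%Δq = (4279 − 3103)/[(3103 + 4279)/2] = 1176/3691 ≈ 0.3186.
%ΔP = (34.28 − 43.07)/[(43.07 + 34.28)/2] = -8.79/38.675 ≈ -0.2273.
Arc elasticity E = %Δq/%ΔP ≈ 0.3186/-0.2273 ≈ -1.40.
|E| > 1: demand is elastic over this range.

-1.40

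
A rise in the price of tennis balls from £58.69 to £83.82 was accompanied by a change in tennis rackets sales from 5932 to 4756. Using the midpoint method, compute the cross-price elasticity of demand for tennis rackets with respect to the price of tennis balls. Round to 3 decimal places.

%ΔQ_x = (4756 − 5932)/[(5932+4756)/2] = -1176/5344 ≈ -0.2201.
%ΔP_y = (83.82 − 58.69)/[(58.69+83.82)/2] ≈ 0.3527.
E_xy = -0.2201/0.3527 ≈ -0.624.
E_xy < 0, so tennis rackets and tennis balls are complements.

-0.624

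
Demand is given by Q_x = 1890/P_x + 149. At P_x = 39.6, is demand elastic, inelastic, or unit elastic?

At P_x = 39.6, Q_x = 196.7273.
dQ_x/dP_x = −1890/P_x² = −1.2052.
Point elasticity E = (dQ_x/dP_x)·(P_x/Q_x) = -1.2052 × 39.6/196.7273 ≈ -0.243.
|E| ≈ 0.243 < 1, so demand is inelastic.

inelastic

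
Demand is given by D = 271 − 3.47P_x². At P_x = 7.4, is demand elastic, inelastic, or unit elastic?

At P_x = 7.4, D = 80.9828.
dD/dP_x = −2·3.47·P_x = −51.356.
Point elasticity E = (dD/dP_x)·(P_x/D) = -51.356 × 7.4/80.9828 ≈ -4.693.
|E| ≈ 4.693 > 1, so demand is elastic.

elastic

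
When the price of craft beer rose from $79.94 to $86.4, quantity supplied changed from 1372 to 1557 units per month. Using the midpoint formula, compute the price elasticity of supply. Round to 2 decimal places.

%Δq = (1557 − 1372)/[(1372 + 1557)/2] = 185/1464.5 ≈ 0.1263.
%Δp = (86.4 − 79.94)/[(79.94 + 86.4)/2] = 6.46/83.17 ≈ 0.0777.
Arc elasticity E = %Δq/%Δp ≈ 0.1263/0.0777 ≈ 1.63.
|E| > 1: supply is elastic over this range.

1.63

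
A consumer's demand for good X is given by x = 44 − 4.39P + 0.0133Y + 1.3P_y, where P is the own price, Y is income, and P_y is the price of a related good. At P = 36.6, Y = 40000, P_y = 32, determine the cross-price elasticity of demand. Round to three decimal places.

0.091

x = 44 − 4.39(36.6) + 0.0133(40000) + 1.3(32) = 44 − 160.674 + 532 + 41.6 = 456.926.
∂x/∂P_y = +1.3, so E_xy = 1.3·(32/456.926) ≈ 0.091.
E_xy > 0: the goods are substitutes.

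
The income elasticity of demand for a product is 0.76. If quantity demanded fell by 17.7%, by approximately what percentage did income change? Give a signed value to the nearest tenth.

%ΔQ ≈ E × %ΔI ⇒ %ΔI = %ΔQ / E = (-17.7%)/(0.76) ≈ -23.3%.

-23.3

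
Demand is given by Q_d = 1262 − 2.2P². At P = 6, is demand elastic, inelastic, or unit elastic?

inelastic

At P = 6, Q_d = 1182.8.
dQ_d/dP = −2·2.2·P = −26.4.
Point elasticity E = (dQ_d/dP)·(P/Q_d) = -26.4 × 6/1182.8 ≈ -0.134.
|E| ≈ 0.134 < 1, so demand is inelastic.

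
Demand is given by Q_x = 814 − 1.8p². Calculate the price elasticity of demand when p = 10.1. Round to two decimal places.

-0.58

At p = 10.1, Q_x = 630.382.
dQ_x/dp = −2·1.8·p = −36.36.
Point elasticity E = (dQ_x/dp)·(p/Q_x) = -36.36 × 10.1/630.382 ≈ -0.58.
|E| < 1, so demand is inelastic at this price.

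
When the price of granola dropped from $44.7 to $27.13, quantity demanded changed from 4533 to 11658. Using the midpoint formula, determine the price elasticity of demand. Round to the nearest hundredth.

-1.80

%Δq = (11658 − 4533)/[(4533 + 11658)/2] = 7125/8095.5 ≈ 0.8801.
%Δp = (27.13 − 44.7)/[(44.7 + 27.13)/2] = -17.57/35.915 ≈ -0.4892.
Arc elasticity E = %Δq/%Δp ≈ 0.8801/-0.4892 ≈ -1.80.
|E| > 1: demand is elastic over this range.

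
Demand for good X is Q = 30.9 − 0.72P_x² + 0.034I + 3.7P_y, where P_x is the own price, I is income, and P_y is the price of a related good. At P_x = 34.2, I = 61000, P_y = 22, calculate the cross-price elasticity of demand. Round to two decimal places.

Evaluating quantity at (P_x, I, P_y) gives Q = 30.9 − 0.72(34.2)² + 0.034(61000) + 3.7(22) = 30.9 − 842.1408 + 2074 + 81.4 = 1344.1592.
∂Q/∂P_y = +3.7, so E_xy = 3.7·(22/1344.1592) ≈ 0.06.
E_xy > 0: the goods are substitutes.

0.06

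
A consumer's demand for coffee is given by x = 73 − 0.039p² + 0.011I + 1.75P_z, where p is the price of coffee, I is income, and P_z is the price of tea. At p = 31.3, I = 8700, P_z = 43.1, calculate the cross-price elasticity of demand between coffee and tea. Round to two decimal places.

0.37

Substituting, x = 73 − 0.039(31.3)² + 0.011(8700) + 1.75(43.1) = 73 − 38.2079 + 95.7 + 75.425 = 205.9171.
∂x/∂P_z = +1.75, so E_xy = 1.75·(43.1/205.9171) ≈ 0.37.
E_xy > 0: the goods are substitutes.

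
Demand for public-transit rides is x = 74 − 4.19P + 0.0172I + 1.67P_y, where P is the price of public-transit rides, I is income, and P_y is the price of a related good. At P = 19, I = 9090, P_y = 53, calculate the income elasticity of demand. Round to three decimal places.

0.653

Evaluating quantity at (P, I, P_y) gives x = 74 − 4.19(19) + 0.0172(9090) + 1.67(53) = 74 − 79.61 + 156.348 + 88.51 = 239.248.
∂x/∂I = +0.0172, so E_I = 0.0172·(9090/239.248) ≈ 0.653.
E_I ∈ (0,1): normal good (necessity).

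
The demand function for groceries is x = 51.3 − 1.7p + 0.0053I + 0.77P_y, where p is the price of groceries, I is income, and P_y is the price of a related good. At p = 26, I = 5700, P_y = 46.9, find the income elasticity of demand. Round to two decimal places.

0.41

Evaluating quantity at (p, I, P_y) gives x = 51.3 − 1.7(26) + 0.0053(5700) + 0.77(46.9) = 51.3 − 44.2 + 30.21 + 36.113 = 73.423.
∂x/∂I = +0.0053, so E_I = 0.0053·(5700/73.423) ≈ 0.41.
E_I ∈ (0,1): normal good (necessity).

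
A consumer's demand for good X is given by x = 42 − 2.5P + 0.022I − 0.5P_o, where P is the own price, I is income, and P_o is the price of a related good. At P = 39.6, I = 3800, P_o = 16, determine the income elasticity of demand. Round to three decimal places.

At the given point, x = 42 − 2.5(39.6) + 0.022(3800) − 0.5(16) = 42 − 99 + 83.6 − 8 = 18.6.
∂x/∂I = +0.022, so E_I = 0.022·(3800/18.6) ≈ 4.495.
E_I > 1: normal good (luxury).

4.495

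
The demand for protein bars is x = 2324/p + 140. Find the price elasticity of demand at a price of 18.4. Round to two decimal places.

At p = 18.4, x = 266.3043.
dx/dp = −2324/p² = −6.8644.
Point elasticity E = (dx/dp)·(p/x) = -6.8644 × 18.4/266.3043 ≈ -0.47.
|E| < 1, so demand is inelastic at this price.

-0.47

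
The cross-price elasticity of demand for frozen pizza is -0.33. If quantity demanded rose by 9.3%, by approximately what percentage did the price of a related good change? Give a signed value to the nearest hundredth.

-28.18

%ΔQ ≈ E × %ΔP_y ⇒ %ΔP_y = %ΔQ / E = (9.3%)/(-0.33) ≈ -28.18%.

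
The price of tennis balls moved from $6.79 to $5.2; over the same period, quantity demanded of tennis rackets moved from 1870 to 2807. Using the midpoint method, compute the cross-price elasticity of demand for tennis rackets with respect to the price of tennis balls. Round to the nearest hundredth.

-1.51

%ΔQ_x = (2807 − 1870)/[(1870+2807)/2] = 937/2338.5 ≈ 0.4007.
%ΔP_y = (5.2 − 6.79)/[(6.79+5.2)/2] ≈ -0.2652.
E_xy = 0.4007/-0.2652 ≈ -1.51.
E_xy < 0, so tennis rackets and tennis balls are complements.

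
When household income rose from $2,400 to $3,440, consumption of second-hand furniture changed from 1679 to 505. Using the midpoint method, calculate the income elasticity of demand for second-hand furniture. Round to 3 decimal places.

-3.019

%ΔQ = (505 − 1679)/[(1679+505)/2] = -1174/1092 ≈ -1.0751.
%ΔY = (3,440 − 2,400)/[(2,400+3,440)/2] = 1040/2920 ≈ 0.3562.
E_I = %ΔQ/%ΔY ≈ -3.019.
E_I < 0: inferior good.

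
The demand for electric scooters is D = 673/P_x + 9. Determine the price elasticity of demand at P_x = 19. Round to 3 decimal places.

At P_x = 19, D = 44.4211.
dD/dP_x = −673/P_x² = −1.8643.
Point elasticity E = (dD/dP_x)·(P_x/D) = -1.8643 × 19/44.4211 ≈ -0.797.
|E| < 1, so demand is inelastic at this price.

-0.797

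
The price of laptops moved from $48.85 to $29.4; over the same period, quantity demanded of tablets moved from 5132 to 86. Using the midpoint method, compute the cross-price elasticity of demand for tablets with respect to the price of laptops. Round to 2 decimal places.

3.89

%ΔQ_x = (86 − 5132)/[(5132+86)/2] = -5046/2609 ≈ -1.9341.
%ΔP_y = (29.4 − 48.85)/[(48.85+29.4)/2] ≈ -0.4971.
E_xy = -1.9341/-0.4971 ≈ 3.89.
E_xy > 0, so tablets and laptops are substitutes.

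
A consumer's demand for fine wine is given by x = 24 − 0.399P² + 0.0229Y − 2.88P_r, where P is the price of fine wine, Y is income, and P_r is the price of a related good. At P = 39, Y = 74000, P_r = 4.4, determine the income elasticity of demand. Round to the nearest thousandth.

1.542

x = 24 − 0.399(39)² + 0.0229(74000) − 2.88(4.4) = 24 − 606.879 + 1694.6 − 12.672 = 1099.049.
∂x/∂Y = +0.0229, so E_I = 0.0229·(74000/1099.049) ≈ 1.542.
E_I > 1: normal good (luxury).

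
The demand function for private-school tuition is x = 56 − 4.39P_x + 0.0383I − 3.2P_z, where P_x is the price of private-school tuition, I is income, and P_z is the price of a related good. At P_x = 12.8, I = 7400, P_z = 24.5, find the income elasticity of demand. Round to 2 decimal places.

1.38

x = 56 − 4.39(12.8) + 0.0383(7400) − 3.2(24.5) = 56 − 56.192 + 283.42 − 78.4 = 204.828.
∂x/∂I = +0.0383, so E_I = 0.0383·(7400/204.828) ≈ 1.38.
E_I > 1: normal good (luxury).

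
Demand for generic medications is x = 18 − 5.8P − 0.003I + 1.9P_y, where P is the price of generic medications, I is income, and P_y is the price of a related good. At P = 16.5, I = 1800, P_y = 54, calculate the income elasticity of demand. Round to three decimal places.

-0.277

At the given point, x = 18 − 5.8(16.5) − 0.003(1800) + 1.9(54) = 18 − 95.7 − 5.4 + 102.6 = 19.5.
∂x/∂I = −0.003, so E_I = -0.003·(1800/19.5) ≈ -0.277.
E_I < 0: inferior good.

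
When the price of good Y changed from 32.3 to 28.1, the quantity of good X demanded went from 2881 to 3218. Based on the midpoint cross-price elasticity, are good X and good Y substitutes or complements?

%ΔQ_x = (3218 − 2881)/[(2881+3218)/2] = 337/3049.5 ≈ 0.1105.
%ΔP_y = (28.1 − 32.3)/[(32.3+28.1)/2] ≈ -0.1391.
E_xy = 0.1105/-0.1391 ≈ -0.795.
E_xy < 0, so the goods are complements.

complements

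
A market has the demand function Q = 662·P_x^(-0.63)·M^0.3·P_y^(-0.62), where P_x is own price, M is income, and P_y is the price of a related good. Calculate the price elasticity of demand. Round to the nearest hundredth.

For a Cobb–Douglas (constant-elasticity) form Q = A·P_x^α·…, the elasticity with respect to P_x equals the exponent α at every point.
Here the exponent on P_x is -0.63, so the price elasticity of demand is -0.63.

-0.63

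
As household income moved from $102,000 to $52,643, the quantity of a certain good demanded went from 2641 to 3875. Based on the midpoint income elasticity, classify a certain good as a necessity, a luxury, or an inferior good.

inferior

%ΔQ = (3875 − 2641)/[(2641+3875)/2] = 1234/3258 ≈ 0.3788.
%ΔI = (52,643 − 102,000)/[(102,000+52,643)/2] = -49357/77321.5 ≈ -0.6383.
E_I = %ΔQ/%ΔI ≈ -0.593.
E_I < 0: inferior good.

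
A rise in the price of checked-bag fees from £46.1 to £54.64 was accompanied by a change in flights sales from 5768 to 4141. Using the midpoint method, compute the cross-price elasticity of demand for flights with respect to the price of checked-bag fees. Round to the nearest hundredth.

-1.94

%ΔQ_x = (4141 − 5768)/[(5768+4141)/2] = -1627/4954.5 ≈ -0.3284.
%ΔP_y = (54.64 − 46.1)/[(46.1+54.64)/2] ≈ 0.1695.
E_xy = -0.3284/0.1695 ≈ -1.94.
E_xy < 0, so flights and checked-bag fees are complements.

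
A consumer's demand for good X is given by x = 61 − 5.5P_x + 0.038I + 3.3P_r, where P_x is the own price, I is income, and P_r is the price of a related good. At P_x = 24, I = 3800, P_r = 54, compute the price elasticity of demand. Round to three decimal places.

x = 61 − 5.5(24) + 0.038(3800) + 3.3(54) = 61 − 132 + 144.4 + 178.2 = 251.6.
∂x/∂P_x = −5.5, so E_p = (−5.5)·(24/251.6) ≈ -0.525.
|E_p| < 1: demand is inelastic.

-0.525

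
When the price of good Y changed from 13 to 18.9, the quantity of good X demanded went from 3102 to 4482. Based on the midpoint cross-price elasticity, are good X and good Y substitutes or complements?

%ΔQ_x = (4482 − 3102)/[(3102+4482)/2] = 1380/3792 ≈ 0.3639.
%ΔP_y = (18.9 − 13)/[(13+18.9)/2] ≈ 0.3699.
E_xy = 0.3639/0.3699 ≈ 0.984.
E_xy > 0, so the goods are substitutes.

substitutes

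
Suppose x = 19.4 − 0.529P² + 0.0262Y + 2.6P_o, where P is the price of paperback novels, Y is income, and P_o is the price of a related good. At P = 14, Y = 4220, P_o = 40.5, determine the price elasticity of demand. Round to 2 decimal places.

x = 19.4 − 0.529(14)² + 0.0262(4220) + 2.6(40.5) = 19.4 − 103.684 + 110.564 + 105.3 = 131.58.
∂x/∂P = −2·0.529·P = -14.812, so E_p = -14.812·(14/131.58) ≈ -1.58.
|E_p| > 1: demand is elastic.

-1.58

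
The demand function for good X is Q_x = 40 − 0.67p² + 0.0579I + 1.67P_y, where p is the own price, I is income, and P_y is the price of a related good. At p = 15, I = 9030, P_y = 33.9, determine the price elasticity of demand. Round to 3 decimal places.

Substituting, Q_x = 40 − 0.67(15)² + 0.0579(9030) + 1.67(33.9) = 40 − 150.75 + 522.837 + 56.613 = 468.7.
∂Q_x/∂p = −2·0.67·p = -20.1, so E_p = -20.1·(15/468.7) ≈ -0.643.
|E_p| < 1: demand is inelastic.

-0.643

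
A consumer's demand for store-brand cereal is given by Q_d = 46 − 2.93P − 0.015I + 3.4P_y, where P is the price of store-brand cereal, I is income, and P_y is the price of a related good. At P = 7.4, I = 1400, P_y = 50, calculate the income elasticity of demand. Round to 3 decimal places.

Substituting, Q_d = 46 − 2.93(7.4) − 0.015(1400) + 3.4(50) = 46 − 21.682 − 21 + 170 = 173.318.
∂Q_d/∂I = −0.015, so E_I = -0.015·(1400/173.318) ≈ -0.121.
E_I < 0: inferior good.

-0.121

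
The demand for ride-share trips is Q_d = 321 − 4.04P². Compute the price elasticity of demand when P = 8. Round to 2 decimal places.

At P = 8, Q_d = 62.44.
dQ_d/dP = −2·4.04·P = −64.64.
Point elasticity E = (dQ_d/dP)·(P/Q_d) = -64.64 × 8/62.44 ≈ -8.28.
|E| > 1, so demand is elastic at this price.

-8.28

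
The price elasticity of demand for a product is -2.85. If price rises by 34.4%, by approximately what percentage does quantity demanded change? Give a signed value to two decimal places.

-98.04

%ΔQ ≈ E × %ΔP = (-2.85) × (34.4%) = -98.04%.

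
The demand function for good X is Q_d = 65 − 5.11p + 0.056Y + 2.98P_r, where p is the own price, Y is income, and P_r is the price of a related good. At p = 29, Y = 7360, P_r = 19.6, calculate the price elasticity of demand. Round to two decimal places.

Substituting, Q_d = 65 − 5.11(29) + 0.056(7360) + 2.98(19.6) = 65 − 148.19 + 412.16 + 58.408 = 387.378.
∂Q_d/∂p = −5.11, so E_p = (−5.11)·(29/387.378) ≈ -0.38.
|E_p| < 1: demand is inelastic.

-0.38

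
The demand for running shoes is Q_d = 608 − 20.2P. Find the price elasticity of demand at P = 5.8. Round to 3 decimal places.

At P = 5.8, Q_d = 490.84.
dQ_d/dP = −20.2.
Point elasticity E = (dQ_d/dP)·(P/Q_d) = -20.2 × 5.8/490.84 ≈ -0.239.
|E| < 1, so demand is inelastic at this price.

-0.239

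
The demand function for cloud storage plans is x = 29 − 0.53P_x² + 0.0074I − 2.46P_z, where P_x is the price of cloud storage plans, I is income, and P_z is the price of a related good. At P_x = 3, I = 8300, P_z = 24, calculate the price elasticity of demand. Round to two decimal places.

-0.36

At the given point, x = 29 − 0.53(3)² + 0.0074(8300) − 2.46(24) = 29 − 4.77 + 61.42 − 59.04 = 26.61.
∂x/∂P_x = −2·0.53·P_x = -3.18, so E_p = -3.18·(3/26.61) ≈ -0.36.
|E_p| < 1: demand is inelastic.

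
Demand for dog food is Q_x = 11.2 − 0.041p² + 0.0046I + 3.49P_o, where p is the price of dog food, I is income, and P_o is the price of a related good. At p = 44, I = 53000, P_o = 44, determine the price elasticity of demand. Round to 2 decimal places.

-0.48

First evaluate Q_x: 11.2 − 0.041(44)² + 0.0046(53000) + 3.49(44) = 11.2 − 79.376 + 243.8 + 153.56 = 329.184.
∂Q_x/∂p = −2·0.041·p = -3.608, so E_p = -3.608·(44/329.184) ≈ -0.48.
|E_p| < 1: demand is inelastic.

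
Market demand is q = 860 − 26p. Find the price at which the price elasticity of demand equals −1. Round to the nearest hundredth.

For linear demand q = a − bp, E = −bp/(a − bp). |E| = 1 ⇒ bp = a − bp ⇒ p = a/(2b).
p = 860/(2·26) ≈ 16.54.

16.54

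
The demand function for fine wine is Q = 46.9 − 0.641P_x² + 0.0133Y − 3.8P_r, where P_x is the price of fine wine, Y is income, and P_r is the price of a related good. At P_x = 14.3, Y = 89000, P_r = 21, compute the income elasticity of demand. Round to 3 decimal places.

1.161

At the given point, Q = 46.9 − 0.641(14.3)² + 0.0133(89000) − 3.8(21) = 46.9 − 131.0781 + 1183.7 − 79.8 = 1019.7219.
∂Q/∂Y = +0.0133, so E_I = 0.0133·(89000/1019.7219) ≈ 1.161.
E_I > 1: normal good (luxury).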